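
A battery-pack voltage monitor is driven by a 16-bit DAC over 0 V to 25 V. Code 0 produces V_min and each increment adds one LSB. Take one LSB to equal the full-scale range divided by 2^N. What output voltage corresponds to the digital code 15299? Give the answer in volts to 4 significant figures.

5.836 V

Span = 25 V. LSB = 25 V / 2^16.
Output = V_min + (15299/65536) × range = 0 + 0.233444 × 25 V
      = 0 + 5.83611 = 5.83611 V.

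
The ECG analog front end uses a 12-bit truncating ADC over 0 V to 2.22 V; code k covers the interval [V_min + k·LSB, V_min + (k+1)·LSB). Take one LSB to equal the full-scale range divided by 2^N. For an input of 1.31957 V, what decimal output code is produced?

2434

Span = 2.22 V. LSB = 2.22 V / 2^12 ≈ 0.5420 mV.
V_in − V_min = 1.31957 − (0) = 1.31957 V.
Divide by LSB: 1.31957 × 4096/2.22 = 2434.6661.
Truncating gives code 2434.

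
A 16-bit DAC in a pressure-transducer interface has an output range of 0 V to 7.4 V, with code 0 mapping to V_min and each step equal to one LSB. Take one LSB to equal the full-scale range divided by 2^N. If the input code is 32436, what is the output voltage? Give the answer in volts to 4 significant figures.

3.663 V

V_FS = 7.4 V. LSB = 7.4 V / 2^16.
V_out = V_min + code × LSB = 0 V + 32436 × 7.4 V / 65536
      = 0 + 3.66251 = 3.66251 V.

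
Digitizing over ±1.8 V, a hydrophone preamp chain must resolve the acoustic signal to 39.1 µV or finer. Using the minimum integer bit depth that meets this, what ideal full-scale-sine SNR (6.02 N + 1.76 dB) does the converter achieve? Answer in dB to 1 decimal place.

104.1 dB

Span: 1.8 V − (-1.8 V) = 3.6 V.
Need 2^N ≥ 3.6 V / 39.1 µV = 92070 → N_min = 17.
SNR = 6.02 × 17 + 1.76 = 104.10 dB.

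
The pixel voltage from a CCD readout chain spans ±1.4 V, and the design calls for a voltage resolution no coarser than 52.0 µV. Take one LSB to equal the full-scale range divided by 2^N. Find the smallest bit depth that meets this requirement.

Span: 1.4 V − (-1.4 V) = 2.8 V.
Need 2^N ≥ 2.8 V / 52.0 µV = 53850 → N_min = 16.

16 bits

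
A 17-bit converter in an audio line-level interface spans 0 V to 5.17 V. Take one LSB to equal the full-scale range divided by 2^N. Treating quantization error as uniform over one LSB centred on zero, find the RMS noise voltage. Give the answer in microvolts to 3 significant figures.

Span = 5.17 V.
LSB = 5.17 V ÷ 2^17 = 5.17/131072 V = 39.444 µV.
σ_q = LSB/√12 = 39.444 µV/3.4641 = 11.4 µV.

11.4 µV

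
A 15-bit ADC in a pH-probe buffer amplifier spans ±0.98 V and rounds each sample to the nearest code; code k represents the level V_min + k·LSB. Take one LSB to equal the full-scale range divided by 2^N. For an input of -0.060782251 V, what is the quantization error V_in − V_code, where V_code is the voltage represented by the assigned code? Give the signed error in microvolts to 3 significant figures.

−10.8 µV

Span: 0.98 V − (-0.98 V) = 1.96 V. LSB = 1.96 V / 2^15 ≈ 59.81 µV.
(V_in − V_min)/LSB = (-0.060782251 − (-0.98)) × 32768/1.96 = 15367.8200 → nearest code k = 15368.
Reconstructed level: -0.98 + 15368 × 1.96/32768 V = -0.060771484375 V.
e = -0.060782251 − (-0.060771484375) = −10.8 µV.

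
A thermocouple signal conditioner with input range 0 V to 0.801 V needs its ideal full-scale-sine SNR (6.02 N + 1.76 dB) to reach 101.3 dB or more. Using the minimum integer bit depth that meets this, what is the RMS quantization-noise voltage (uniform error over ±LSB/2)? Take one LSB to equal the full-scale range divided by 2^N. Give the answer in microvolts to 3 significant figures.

Span = 0.801 V.
Required N = ⌈(101.3 − 1.76)/6.02⌉ = ⌈16.535⌉ = 17.
LSB = 0.801 V / 2^17 = 6.1111 µV.
RMS noise = LSB/√12 = 1.76 µV.

1.76 µV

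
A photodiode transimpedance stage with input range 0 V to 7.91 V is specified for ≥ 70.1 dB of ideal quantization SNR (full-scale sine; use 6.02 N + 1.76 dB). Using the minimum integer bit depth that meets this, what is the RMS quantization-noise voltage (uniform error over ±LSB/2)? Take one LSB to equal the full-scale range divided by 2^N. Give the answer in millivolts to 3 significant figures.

V_FS = 7.91 V.
N ≥ (70.1 − 1.76)/6.02 = 11.352 → N_min = 12.
One LSB is 7.91 V / 4096 = 1.9312 mV.
V_rms = LSB/√12 = 0.557 mV.

0.557 mV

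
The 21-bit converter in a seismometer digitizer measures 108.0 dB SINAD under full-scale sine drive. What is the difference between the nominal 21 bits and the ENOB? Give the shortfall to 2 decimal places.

ENOB = (SINAD − 1.76)/6.02 = (108.0 − 1.76)/6.02 = 17.6478 bits.
Shortfall = 21 − 17.6478 = 3.3522 bits.

3.35 bits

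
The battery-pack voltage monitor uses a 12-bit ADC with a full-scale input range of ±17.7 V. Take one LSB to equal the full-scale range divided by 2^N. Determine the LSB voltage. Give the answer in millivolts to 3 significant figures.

Range = 17.7 − (-17.7) = 35.4 V.
Number of codes = 2^12 = 4096.
LSB = 35.4 V / 2^12 = 8.64 mV.

8.64 mV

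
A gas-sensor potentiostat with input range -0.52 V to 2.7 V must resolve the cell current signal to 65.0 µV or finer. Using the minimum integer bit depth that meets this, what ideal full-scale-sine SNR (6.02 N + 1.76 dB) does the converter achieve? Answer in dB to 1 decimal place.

Full-scale range = 2.7 V − (-0.52 V) = 3.22 V.
Levels needed ≥ 3.22/65.0 µV = 49540. 2^16 = 65536 suffices, so N_min = 16.
Ideal SNR at N = 16: 6.02·16 + 1.76 = 98.1 dB.

98.1 dB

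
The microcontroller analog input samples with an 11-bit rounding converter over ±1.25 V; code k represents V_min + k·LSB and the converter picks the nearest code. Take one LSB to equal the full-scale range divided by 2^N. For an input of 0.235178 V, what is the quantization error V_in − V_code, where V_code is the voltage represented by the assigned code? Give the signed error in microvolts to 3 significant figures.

The full-scale span is 1.25 − (-1.25) = 2.5 V. LSB = 2.5 V / 2^11 ≈ 1.221 mV.
Position in LSBs: (0.235178 − (-1.25)) × 2048/2.5 = 1216.6578; rounding gives k = 1217.
V_code = -1.25 + (1217/2048) × 2.5 = 0.2355957031 V.
e = 0.235178 − (0.2355957031) = −418 µV.

−418 µV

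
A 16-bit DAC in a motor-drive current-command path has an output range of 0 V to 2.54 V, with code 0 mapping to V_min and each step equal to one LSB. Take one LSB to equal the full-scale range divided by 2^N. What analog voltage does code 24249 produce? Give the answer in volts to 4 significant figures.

0.9398 V

Span = 2.54 V. LSB = 2.54 V / 2^16.
Output = V_min + (24249/65536) × range = 0 + 0.370010 × 2.54 V
      = 0 + 0.939826 = 0.939826 V.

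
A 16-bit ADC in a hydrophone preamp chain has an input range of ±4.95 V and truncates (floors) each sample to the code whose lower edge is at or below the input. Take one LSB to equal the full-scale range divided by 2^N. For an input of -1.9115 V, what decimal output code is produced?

20114

Span: 4.95 V − (-4.95 V) = 9.9 V. LSB = 9.9 V / 2^16 ≈ 151.1 µV.
code = ⌊(V_in − V_min)/LSB⌋ = ⌊(V_in − V_min) × 2^16 / range⌋
     = ⌊(-1.9115 − (-4.95)) × 65536 / 9.9⌋ = ⌊3.0385 × 65536/9.9⌋
     = ⌊20114.256⌋ = 20114.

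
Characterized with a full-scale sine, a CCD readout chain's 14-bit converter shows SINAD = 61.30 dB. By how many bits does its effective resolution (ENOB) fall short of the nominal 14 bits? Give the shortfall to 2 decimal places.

N_eff = (61.30 − 1.76)/6.02 = 9.8904 bits.
Shortfall = 14 − 9.8904 = 4.1096 bits.

4.11 bits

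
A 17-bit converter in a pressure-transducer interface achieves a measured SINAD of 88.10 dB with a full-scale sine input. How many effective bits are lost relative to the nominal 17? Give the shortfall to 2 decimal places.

Effective bits = (88.10 − 1.76)/6.02 = 14.3422.
17 − 14.3422 = 2.66 bits below nominal.

2.66 bits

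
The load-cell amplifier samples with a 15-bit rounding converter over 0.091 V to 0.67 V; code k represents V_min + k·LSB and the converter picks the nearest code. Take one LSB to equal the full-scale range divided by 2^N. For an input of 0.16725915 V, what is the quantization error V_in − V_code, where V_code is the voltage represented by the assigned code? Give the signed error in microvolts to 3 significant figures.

−3.18 µV

Range = 0.67 − (0.091) = 0.579 V. LSB = 0.579 V / 2^15 ≈ 17.67 µV.
(V_in − V_min)/LSB = (0.16725915 − (0.091)) × 32768/0.579 = 4315.8201 → nearest code k = 4316.
Reconstructed level: 0.091 + 4316 × 0.579/32768 V = 0.16726232910 V.
Error = V_in − V_code = 0.16725915 − (0.16726232910) = −3.18 µV.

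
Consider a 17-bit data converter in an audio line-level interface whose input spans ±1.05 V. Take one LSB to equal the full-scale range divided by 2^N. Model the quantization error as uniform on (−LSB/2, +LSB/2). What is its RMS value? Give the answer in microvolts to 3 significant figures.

4.63 µV

The full-scale span is 1.05 − (-1.05) = 2.1 V.
One LSB is 2.1 V / 131072 = 16.022 µV.
V_rms = LSB/√12 = 16.022 µV / √12 = 4.63 µV.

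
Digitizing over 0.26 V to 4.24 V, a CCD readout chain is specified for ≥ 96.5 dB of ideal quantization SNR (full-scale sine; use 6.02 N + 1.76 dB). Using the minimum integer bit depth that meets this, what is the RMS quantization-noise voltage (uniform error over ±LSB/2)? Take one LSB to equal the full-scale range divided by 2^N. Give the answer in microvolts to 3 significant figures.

17.5 µV

Full-scale range = 4.24 V − (0.26 V) = 3.98 V.
Solving 6.02 N ≥ 96.5 − 1.76: N ≥ 15.738. Round up → N = 16.
LSB = 3.98 V / 2^16 = 60.730 µV.
V_rms = LSB/√12 = 17.5 µV.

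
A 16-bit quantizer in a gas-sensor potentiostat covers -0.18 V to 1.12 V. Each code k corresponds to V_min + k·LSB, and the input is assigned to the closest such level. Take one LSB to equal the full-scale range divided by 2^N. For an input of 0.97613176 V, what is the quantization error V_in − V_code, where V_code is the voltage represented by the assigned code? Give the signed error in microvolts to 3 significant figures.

+5.36 µV

Full-scale range = 1.12 V − (-0.18 V) = 1.3 V. LSB = 1.3 V / 2^16 ≈ 19.84 µV.
(0.97613176 − (-0.18)) / LSB = 1.15613176 × 65536/1.3 = 58283.2700. Nearest integer: k = 58283.
V_code = V_min + k × range/2^16 = -0.18 + 58283 × 1.3/65536 = 0.97612640381 V.
V_in − V_code = 0.97613176 − (0.97612640381) = +5.36 µV.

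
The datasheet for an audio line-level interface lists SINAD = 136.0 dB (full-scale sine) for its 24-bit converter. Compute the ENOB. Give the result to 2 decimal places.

22.30 bits

ENOB = (136.0 − 1.76)/6.02 = 22.2990 bits.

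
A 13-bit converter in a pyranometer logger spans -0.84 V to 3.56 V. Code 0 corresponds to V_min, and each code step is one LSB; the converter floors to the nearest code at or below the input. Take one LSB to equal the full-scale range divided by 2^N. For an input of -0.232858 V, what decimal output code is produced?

1130

The full-scale span is 3.56 − (-0.84) = 4.4 V. LSB = 4.4 V / 2^13 ≈ 0.5371 mV.
code = ⌊(V_in − V_min)/LSB⌋ = ⌊(V_in − V_min) × 2^13 / range⌋
     = ⌊(-0.232858 − (-0.84)) × 8192 / 4.4⌋ = ⌊0.607142 × 8192/4.4⌋
     = ⌊1130.388⌋ = 1130.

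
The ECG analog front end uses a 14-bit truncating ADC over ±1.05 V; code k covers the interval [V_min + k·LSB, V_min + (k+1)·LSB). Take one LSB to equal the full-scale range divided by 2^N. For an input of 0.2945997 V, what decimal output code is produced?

10490

Full-scale range = 1.05 V − (-1.05 V) = 2.1 V. LSB = 2.1 V / 2^14 ≈ 128.2 µV.
V_in − V_min = 0.2945997 − (-1.05) = 1.3445997 V.
Divide by LSB: 1.3445997 × 16384/2.1 = 10490.4388.
Truncating gives code 10490.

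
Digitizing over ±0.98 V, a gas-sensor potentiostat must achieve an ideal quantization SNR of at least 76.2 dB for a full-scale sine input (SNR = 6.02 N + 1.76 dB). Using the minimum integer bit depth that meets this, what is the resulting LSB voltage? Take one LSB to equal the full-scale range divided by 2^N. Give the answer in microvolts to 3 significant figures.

Full-scale range = 0.98 V − (-0.98 V) = 1.96 V.
Required N = ⌈(76.2 − 1.76)/6.02⌉ = ⌈12.365⌉ = 13.
One LSB is 1.96 V / 8192 = 239 µV.

239 µV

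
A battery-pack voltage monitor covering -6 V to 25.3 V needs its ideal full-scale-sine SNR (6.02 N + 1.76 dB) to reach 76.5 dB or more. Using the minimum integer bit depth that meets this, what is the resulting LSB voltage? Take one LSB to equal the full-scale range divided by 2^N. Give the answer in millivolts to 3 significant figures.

3.82 mV

Span: 25.3 V − (-6 V) = 31.3 V.
Solving 6.02 N ≥ 76.5 − 1.76: N ≥ 12.415. Round up → N = 13.
Step size = 31.3/8192 V = 3.82 mV.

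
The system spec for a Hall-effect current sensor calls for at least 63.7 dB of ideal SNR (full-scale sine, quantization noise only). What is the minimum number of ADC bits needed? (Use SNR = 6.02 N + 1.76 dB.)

6.02 N + 1.76 ≥ 63.7 gives N ≥ 10.289, so the minimum integer is 11.

11 bits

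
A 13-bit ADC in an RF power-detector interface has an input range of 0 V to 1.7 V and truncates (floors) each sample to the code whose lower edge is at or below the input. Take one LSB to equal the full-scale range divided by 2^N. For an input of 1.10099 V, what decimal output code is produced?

5305

V_FS = 1.7 V. LSB = 1.7 V / 2^13 ≈ 207.5 µV.
V_in − V_min = 1.10099 − (0) = 1.10099 V.
Divide by LSB: 1.10099 × 8192/1.7 = 5305.4765.
Truncating gives code 5305.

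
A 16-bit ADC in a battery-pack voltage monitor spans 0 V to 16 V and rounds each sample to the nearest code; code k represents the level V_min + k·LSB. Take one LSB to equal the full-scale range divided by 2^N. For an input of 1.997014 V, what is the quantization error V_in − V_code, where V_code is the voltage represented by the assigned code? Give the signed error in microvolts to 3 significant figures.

Range is 16 V. LSB = 16 V / 2^16 ≈ 244.1 µV.
Position in LSBs: (1.997014 − (0)) × 65536/16 = 8179.7693; rounding gives k = 8180.
Reconstructed level: 0 + 8180 × 16/65536 V = 1.9970703125 V.
Error = V_in − V_code = 1.997014 − (1.9970703125) = −56.3 µV.

−56.3 µV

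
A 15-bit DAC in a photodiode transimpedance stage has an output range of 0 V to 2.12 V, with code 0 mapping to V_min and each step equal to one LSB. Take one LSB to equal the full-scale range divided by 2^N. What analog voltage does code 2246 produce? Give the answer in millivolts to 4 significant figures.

145.3 mV

Range is 2.12 V. LSB = 2.12 V / 2^15.
V_out = V_min + code × LSB = 0 V + 2246 × 2.12 V / 32768
      = 0 + 0.145310 = 0.145310 V.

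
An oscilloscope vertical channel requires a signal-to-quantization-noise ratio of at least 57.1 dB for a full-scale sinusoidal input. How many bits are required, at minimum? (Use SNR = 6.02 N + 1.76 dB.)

6.02 N + 1.76 ≥ 57.1 gives N ≥ 9.193, so the minimum integer is 10.

10 bits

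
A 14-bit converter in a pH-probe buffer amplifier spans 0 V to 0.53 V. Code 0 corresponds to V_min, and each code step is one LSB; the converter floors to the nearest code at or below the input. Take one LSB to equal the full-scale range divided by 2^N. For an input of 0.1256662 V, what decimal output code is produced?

Range is 0.53 V. LSB = 0.53 V / 2^14 ≈ 32.35 µV.
code = ⌊(V_in − V_min)/LSB⌋ = ⌊(V_in − V_min) × 2^14 / range⌋
     = ⌊(0.1256662 − (0)) × 16384 / 0.53⌋ = ⌊0.1256662 × 16384/0.53⌋
     = ⌊3884.745⌋ = 3884.

3884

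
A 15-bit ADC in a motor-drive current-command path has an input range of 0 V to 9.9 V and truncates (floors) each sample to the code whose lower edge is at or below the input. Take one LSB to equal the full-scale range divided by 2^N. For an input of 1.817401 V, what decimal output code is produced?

Span = 9.9 V. LSB = 9.9 V / 2^15 ≈ 302.1 µV.
code = ⌊(V_in − V_min)/LSB⌋ = ⌊(V_in − V_min) × 2^15 / range⌋
     = ⌊(1.817401 − (0)) × 32768 / 9.9⌋ = ⌊1.817401 × 32768/9.9⌋
     = ⌊6015.414⌋ = 6015.

6015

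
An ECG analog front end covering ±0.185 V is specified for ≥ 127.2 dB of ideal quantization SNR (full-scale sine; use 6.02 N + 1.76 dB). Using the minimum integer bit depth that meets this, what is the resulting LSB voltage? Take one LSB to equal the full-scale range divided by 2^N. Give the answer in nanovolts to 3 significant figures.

Full-scale range = 0.185 V − (-0.185 V) = 0.37 V.
Required N = ⌈(127.2 − 1.76)/6.02⌉ = ⌈20.837⌉ = 21.
Step size = 0.37/2097152 V = 176 nV.

176 nV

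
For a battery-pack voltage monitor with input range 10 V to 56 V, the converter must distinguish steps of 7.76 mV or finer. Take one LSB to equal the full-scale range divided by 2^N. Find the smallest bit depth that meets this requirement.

Range = 56 − (10) = 46 V.
Levels needed ≥ 46/7.76 mV = 5928. 2^13 = 8192 suffices, so N_min = 13.

13 bits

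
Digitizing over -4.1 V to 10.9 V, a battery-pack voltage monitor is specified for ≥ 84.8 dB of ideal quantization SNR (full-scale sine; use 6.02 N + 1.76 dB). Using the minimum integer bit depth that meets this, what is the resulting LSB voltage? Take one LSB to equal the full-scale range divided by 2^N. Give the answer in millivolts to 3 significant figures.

0.916 mV

Full-scale range = 10.9 V − (-4.1 V) = 15 V.
Solving 6.02 N ≥ 84.8 − 1.76: N ≥ 13.794. Round up → N = 14.
LSB = 15 V / 2^14 = 0.916 mV.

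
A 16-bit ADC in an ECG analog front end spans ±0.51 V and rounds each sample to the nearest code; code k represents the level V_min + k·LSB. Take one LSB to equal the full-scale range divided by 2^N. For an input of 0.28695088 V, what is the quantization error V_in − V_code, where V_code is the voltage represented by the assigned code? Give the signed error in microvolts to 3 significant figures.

−1.94 µV

Range = 0.51 − (-0.51) = 1.02 V. LSB = 1.02 V / 2^16 ≈ 15.56 µV.
(V_in − V_min)/LSB = (0.28695088 − (-0.51)) × 65536/1.02 = 51204.8754 → nearest code k = 51205.
Reconstructed level: -0.51 + 51205 × 1.02/65536 V = 0.28695281982 V.
Error = V_in − V_code = 0.28695088 − (0.28695281982) = −1.94 µV.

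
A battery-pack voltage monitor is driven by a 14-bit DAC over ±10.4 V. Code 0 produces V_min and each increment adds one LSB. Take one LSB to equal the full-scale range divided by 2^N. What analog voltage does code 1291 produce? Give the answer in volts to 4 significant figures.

-8.761 V

The full-scale span is 10.4 − (-10.4) = 20.8 V. LSB = 20.8 V / 2^14.
V_out = V_min + code × LSB = -10.4 V + 1291 × 20.8 V / 16384
      = -10.4 V + 1.63896 V = -8.76104 V.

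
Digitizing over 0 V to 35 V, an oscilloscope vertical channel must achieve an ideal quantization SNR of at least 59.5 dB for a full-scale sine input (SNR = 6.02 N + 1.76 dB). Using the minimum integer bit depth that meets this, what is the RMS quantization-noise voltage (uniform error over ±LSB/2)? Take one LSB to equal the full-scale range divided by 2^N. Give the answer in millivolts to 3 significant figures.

V_FS = 35 V.
6.02 N + 1.76 ≥ 59.5 gives N ≥ 9.591, so the minimum integer is 10.
Step size = 35/1024 V = 34.180 mV.
σ_q = LSB/√12 = 34.180 mV/3.4641 = 9.87 mV.

9.87 mV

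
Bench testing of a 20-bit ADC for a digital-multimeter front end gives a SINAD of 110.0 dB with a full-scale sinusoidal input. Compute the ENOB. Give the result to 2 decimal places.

(110.0 − 1.76) / 6.02 = 108.24/6.02 = 17.9801 effective bits.

17.98 bits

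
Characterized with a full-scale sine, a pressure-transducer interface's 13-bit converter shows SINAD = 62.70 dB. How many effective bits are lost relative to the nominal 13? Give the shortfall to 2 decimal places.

2.88 bits

N_eff = (62.70 − 1.76)/6.02 = 10.1229 bits.
Shortfall = 13 − 10.1229 = 2.8771 bits.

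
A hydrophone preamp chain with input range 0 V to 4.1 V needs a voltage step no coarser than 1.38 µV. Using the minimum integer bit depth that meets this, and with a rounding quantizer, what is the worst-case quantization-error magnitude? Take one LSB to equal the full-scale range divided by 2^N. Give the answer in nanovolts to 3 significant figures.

Span = 4.1 V.
Required number of levels: 4.1/1.38 µV = 2.9710e6; smallest N with 2^N ≥ that is 22.
LSB = 4.1 V ÷ 2^22 = 4.1/4194304 V = 0.97752 µV.
|e|_max = LSB/2 = 489 nV.

489 nV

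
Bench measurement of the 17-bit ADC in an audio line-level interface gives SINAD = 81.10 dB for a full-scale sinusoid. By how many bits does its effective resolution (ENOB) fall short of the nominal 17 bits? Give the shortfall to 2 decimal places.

3.82 bits

N_eff = (81.10 − 1.76)/6.02 = 13.1794 bits.
Lost resolution: 17 − 13.1794 = 3.8206 bits.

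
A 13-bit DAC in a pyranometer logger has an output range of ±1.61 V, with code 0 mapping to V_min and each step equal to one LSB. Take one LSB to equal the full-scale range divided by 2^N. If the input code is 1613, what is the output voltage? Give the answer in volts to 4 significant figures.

-0.9760 V

Range = 1.61 − (-1.61) = 3.22 V. LSB = 3.22 V / 2^13.
V_out = V_min + code × LSB = -1.61 V + 1613 × 3.22 V / 8192
      = -1.61 + 0.634016 = -0.975984 V.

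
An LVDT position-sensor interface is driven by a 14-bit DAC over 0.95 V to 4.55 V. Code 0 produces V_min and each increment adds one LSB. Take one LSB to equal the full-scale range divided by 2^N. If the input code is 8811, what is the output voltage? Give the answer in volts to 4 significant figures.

Full-scale range = 4.55 V − (0.95 V) = 3.6 V. LSB = 3.6 V / 2^14.
V_out = 0.95 + 8811 × (3.6/16384) V
      = 0.95 V + 1.93601 V = 2.88601 V.

2.886 V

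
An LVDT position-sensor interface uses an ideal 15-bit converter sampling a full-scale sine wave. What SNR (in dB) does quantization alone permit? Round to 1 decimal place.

92.1 dB

SNR = 6.02·15 + 1.76 = 92.06 dB.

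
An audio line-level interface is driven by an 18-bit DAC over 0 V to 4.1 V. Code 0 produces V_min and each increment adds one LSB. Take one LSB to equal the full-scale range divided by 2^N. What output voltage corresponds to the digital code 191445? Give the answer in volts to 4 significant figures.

V_FS = 4.1 V. LSB = 4.1 V / 2^18.
V_out = 0 + 191445 × (4.1/262144) V
      = 0 V + 2.99425 V = 2.99425 V.

2.994 V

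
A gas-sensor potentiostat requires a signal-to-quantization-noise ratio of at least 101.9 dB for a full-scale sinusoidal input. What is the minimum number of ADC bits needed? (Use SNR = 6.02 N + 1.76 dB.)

N ≥ (101.9 − 1.76)/6.02 = 16.635 → N_min = 17.

17 bits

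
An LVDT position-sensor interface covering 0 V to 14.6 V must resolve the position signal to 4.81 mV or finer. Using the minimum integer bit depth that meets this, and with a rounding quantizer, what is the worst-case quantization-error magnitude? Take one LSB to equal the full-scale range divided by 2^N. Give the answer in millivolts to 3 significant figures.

Span = 14.6 V.
Need 2^N ≥ 14.6 V / 4.81 mV = 3035 → N_min = 12.
Step size = 14.6/4096 V = 3.5645 mV.
Half an LSB is 1.78 mV.

1.78 mV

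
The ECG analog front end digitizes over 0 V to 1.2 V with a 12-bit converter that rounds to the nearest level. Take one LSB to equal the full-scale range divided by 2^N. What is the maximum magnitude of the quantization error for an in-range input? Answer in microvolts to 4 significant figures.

146.5 µV

Full-scale range = 1.2 V.
One LSB is 1.2 V / 4096 = 292.969 µV.
|e|_max = LSB/2 = 146.5 µV.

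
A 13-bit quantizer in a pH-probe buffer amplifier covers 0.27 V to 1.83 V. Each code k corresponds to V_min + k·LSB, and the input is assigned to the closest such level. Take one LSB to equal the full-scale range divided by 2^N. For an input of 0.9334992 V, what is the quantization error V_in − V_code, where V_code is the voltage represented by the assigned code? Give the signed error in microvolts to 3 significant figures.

The full-scale span is 1.83 − (0.27) = 1.56 V. LSB = 1.56 V / 2^13 ≈ 190.4 µV.
(0.9334992 − (0.27)) / LSB = 0.6634992 × 8192/1.56 = 3484.2214. Nearest integer: k = 3484.
V_code = V_min + k × range/2^13 = 0.27 + 3484 × 1.56/8192 = 0.9334570313 V.
V_in − V_code = 0.9334992 − (0.9334570313) = +42.2 µV.

+42.2 µV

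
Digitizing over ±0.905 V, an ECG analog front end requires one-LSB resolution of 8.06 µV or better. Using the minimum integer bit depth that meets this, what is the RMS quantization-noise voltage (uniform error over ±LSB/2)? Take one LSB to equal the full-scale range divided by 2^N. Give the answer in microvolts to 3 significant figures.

1.99 µV

Range = 0.905 − (-0.905) = 1.81 V.
1.81 V / 8.06 µV = 224600. Since 2^17 = 131072 and 2^18 = 262144, N = 18.
Step size = 1.81/262144 V = 6.9046 µV.
σ_q = LSB/√12 = 6.9046 µV/3.4641 = 1.99 µV.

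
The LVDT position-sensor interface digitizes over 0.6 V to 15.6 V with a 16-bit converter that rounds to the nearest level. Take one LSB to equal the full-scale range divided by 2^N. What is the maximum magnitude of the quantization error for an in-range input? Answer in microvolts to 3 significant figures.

Range = 15.6 − (0.6) = 15 V.
Step size = 15/65536 V = 228.88 µV.
|e|_max = LSB/2 = 114 µV.

114 µV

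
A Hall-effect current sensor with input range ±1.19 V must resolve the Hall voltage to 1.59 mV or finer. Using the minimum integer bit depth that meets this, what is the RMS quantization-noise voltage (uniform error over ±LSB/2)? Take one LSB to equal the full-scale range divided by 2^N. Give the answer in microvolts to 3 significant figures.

335 µV

Span: 1.19 V − (-1.19 V) = 2.38 V.
Levels needed ≥ 2.38/1.59 mV = 1497. 2^11 = 2048 suffices, so N_min = 11.
LSB = 2.38 V ÷ 2^11 = 2.38/2048 V = 1.1621 mV.
RMS noise = LSB/√12 = 335 µV.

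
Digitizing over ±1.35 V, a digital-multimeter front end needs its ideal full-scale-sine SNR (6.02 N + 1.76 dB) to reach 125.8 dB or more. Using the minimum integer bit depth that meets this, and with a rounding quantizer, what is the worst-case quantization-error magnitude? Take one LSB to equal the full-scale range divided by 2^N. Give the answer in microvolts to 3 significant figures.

Span: 1.35 V − (-1.35 V) = 2.7 V.
Required N = ⌈(125.8 − 1.76)/6.02⌉ = ⌈20.605⌉ = 21.
One LSB is 2.7 V / 2097152 = 1.2875 µV.
|e|_max = LSB/2 = 0.644 µV.

0.644 µV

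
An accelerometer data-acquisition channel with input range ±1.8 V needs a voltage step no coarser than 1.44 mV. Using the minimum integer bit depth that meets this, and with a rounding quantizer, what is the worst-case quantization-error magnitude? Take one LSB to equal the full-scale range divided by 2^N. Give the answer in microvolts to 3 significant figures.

The full-scale span is 1.8 − (-1.8) = 3.6 V.
3.6 V / 1.44 mV = 2500. Since 2^11 = 2048 and 2^12 = 4096, N = 12.
One LSB is 3.6 V / 4096 = 0.87891 mV.
|e|_max = LSB/2 = 439 µV.

439 µV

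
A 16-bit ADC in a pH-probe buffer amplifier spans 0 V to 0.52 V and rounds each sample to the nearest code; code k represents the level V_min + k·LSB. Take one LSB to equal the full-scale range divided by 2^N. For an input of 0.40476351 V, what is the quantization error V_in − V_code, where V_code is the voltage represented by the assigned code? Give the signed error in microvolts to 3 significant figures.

−2.73 µV

Full-scale range = 0.52 V. LSB = 0.52 V / 2^16 ≈ 7.935 µV.
(0.40476351 − (0)) / LSB = 0.40476351 × 65536/0.52 = 51012.6565. Nearest integer: k = 51013.
V_code = 0 + (51013/65536) × 0.52 = 0.40476623535 V.
V_in − V_code = 0.40476351 − (0.40476623535) = −2.73 µV.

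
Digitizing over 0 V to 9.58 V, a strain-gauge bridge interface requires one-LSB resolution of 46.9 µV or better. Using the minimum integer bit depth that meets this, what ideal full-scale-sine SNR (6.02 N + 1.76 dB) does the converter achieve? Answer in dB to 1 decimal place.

110.1 dB

Span = 9.58 V.
9.58 V / 46.9 µV = 204300. Since 2^17 = 131072 and 2^18 = 262144, N = 18.
Ideal SNR at N = 18: 6.02·18 + 1.76 = 110.1 dB.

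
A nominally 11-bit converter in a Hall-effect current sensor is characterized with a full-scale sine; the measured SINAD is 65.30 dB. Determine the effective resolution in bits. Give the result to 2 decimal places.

10.55 bits

(65.30 − 1.76) / 6.02 = 63.54/6.02 = 10.5548 effective bits.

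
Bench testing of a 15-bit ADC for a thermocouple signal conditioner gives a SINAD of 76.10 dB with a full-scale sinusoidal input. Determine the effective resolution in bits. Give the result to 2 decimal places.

ENOB = (SINAD − 1.76) / 6.02 = (76.10 − 1.76) / 6.02 = 74.34 / 6.02 = 12.3488.

12.35 bits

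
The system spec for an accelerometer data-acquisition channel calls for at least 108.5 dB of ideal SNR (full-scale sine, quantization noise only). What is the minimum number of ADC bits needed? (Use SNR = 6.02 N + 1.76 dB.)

Solving 6.02 N ≥ 108.5 − 1.76: N ≥ 17.731. Round up → N = 18.

18 bits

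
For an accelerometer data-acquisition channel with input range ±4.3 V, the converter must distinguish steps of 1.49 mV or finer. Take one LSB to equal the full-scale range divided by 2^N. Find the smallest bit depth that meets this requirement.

Range = 4.3 − (-4.3) = 8.6 V.
8.6 V / 1.49 mV = 5772. Since 2^12 = 4096 and 2^13 = 8192, N = 13.

13 bits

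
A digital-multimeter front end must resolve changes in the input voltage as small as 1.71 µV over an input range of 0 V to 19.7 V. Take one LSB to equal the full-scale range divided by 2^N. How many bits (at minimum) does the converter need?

24 bits

Range is 19.7 V.
19.7 V / 1.71 µV = 1.152e7. Since 2^23 = 8388608 and 2^24 = 16777216, N = 24.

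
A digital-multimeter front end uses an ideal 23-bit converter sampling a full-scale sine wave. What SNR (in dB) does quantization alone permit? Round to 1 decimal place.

SNR = 6.02·23 + 1.76 = 140.22 dB.

140.2 dB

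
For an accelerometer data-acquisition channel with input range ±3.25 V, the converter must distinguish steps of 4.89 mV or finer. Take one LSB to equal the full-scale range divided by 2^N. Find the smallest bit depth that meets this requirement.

Full-scale range = 3.25 V − (-3.25 V) = 6.5 V.
6.5 V / 4.89 mV = 1329. Since 2^10 = 1024 and 2^11 = 2048, N = 11.

11 bits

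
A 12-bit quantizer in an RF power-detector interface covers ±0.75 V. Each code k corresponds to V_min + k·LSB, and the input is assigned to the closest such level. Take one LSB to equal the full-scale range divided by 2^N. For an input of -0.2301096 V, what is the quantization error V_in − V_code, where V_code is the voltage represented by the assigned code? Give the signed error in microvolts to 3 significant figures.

Full-scale range = 0.75 V − (-0.75 V) = 1.5 V. LSB = 1.5 V / 2^12 ≈ 366.2 µV.
(-0.2301096 − (-0.75)) / LSB = 0.5198904 × 4096/1.5 = 1419.6474. Nearest integer: k = 1420.
V_code = V_min + k × range/2^12 = -0.75 + 1420 × 1.5/4096 = -0.2299804688 V.
e = -0.2301096 − (-0.2299804688) = −129 µV.

−129 µV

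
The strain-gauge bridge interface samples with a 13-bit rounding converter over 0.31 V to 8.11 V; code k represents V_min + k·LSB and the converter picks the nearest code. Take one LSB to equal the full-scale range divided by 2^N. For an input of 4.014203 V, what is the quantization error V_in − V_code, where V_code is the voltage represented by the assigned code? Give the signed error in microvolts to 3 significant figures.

The full-scale span is 8.11 − (0.31) = 7.8 V. LSB = 7.8 V / 2^13 ≈ 0.9521 mV.
(4.014203 − (0.31)) / LSB = 3.704203 × 8192/7.8 = 3890.3629. Nearest integer: k = 3890.
Reconstructed level: 0.31 + 3890 × 7.8/8192 V = 4.013857422 V.
V_in − V_code = 4.014203 − (4.013857422) = +346 µV.

+346 µV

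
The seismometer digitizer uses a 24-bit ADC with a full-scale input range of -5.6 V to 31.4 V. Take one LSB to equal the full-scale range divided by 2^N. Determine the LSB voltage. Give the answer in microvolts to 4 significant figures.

Full-scale range = 31.4 V − (-5.6 V) = 37 V.
Number of codes = 2^24 = 16777216.
Step size = 37/16777216 V = 2.205 µV.

2.205 µV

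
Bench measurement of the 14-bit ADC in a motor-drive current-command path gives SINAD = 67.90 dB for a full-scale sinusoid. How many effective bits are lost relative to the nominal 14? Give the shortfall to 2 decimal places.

ENOB = (SINAD − 1.76)/6.02 = (67.90 − 1.76)/6.02 = 10.9867 bits.
14 − 10.9867 = 3.01 bits below nominal.

3.01 bits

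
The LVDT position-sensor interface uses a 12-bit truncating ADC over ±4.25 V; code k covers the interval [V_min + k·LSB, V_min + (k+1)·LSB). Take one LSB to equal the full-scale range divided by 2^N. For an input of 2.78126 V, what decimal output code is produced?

3388

Range = 4.25 − (-4.25) = 8.5 V. LSB = 8.5 V / 2^12 ≈ 2.075 mV.
(V_in − V_min) × 2^12/range = (2.78126 − (-4.25)) × 4096/8.5 = 3388.240.
Floor → code = 3388.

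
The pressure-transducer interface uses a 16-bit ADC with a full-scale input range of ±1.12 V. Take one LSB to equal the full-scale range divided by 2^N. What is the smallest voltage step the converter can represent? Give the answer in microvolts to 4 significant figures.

Range = 1.12 − (-1.12) = 2.24 V.
Number of codes = 2^16 = 65536.
One LSB is 2.24 V / 65536 = 34.18 µV.

34.18 µV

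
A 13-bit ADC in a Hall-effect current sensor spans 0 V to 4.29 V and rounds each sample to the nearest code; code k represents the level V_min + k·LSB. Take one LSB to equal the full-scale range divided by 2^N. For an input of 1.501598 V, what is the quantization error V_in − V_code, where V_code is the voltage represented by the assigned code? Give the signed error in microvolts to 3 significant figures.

V_FS = 4.29 V. LSB = 4.29 V / 2^13 ≈ 0.5237 mV.
(1.501598 − (0)) / LSB = 1.501598 × 8192/4.29 = 2867.3871. Nearest integer: k = 2867.
V_code = 0 + (2867/8192) × 4.29 = 1.501395264 V.
Error = V_in − V_code = 1.501598 − (1.501395264) = +203 µV.

+203 µV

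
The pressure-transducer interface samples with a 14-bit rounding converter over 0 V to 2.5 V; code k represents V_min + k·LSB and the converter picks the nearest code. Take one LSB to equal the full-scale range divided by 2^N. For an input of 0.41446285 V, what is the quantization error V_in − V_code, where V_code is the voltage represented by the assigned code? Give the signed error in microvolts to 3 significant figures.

Span = 2.5 V. LSB = 2.5 V / 2^14 ≈ 152.6 µV.
(0.41446285 − (0)) / LSB = 0.41446285 × 16384/2.5 = 2716.2237. Nearest integer: k = 2716.
V_code = V_min + k × range/2^14 = 0 + 2716 × 2.5/16384 = 0.41442871094 V.
V_in − V_code = 0.41446285 − (0.41442871094) = +34.1 µV.

+34.1 µV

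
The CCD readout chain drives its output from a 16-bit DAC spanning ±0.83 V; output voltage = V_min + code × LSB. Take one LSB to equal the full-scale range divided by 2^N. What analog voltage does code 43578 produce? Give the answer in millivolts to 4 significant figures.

Full-scale range = 0.83 V − (-0.83 V) = 1.66 V. LSB = 1.66 V / 2^16.
V_out = V_min + code × LSB = -0.83 V + 43578 × 1.66 V / 65536
      = -0.83 V + 1.10381 V = 0.273813 V.

273.8 mV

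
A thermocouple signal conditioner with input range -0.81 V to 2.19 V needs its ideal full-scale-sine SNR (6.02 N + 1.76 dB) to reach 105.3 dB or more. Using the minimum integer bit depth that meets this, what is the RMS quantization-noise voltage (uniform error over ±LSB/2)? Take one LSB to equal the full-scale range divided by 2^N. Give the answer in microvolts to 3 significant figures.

Span: 2.19 V − (-0.81 V) = 3 V.
6.02 N + 1.76 ≥ 105.3 gives N ≥ 17.199, so the minimum integer is 18.
LSB = 3 V ÷ 2^18 = 3/262144 V = 11.444 µV.
σ_q = LSB/√12 = 11.444 µV/3.4641 = 3.30 µV.

3.30 µV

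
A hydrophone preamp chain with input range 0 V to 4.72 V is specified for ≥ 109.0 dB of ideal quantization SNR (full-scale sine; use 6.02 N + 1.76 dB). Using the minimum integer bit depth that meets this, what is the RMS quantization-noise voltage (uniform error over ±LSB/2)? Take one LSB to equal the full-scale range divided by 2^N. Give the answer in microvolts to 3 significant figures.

V_FS = 4.72 V.
Required N = ⌈(109.0 − 1.76)/6.02⌉ = ⌈17.814⌉ = 18.
Step size = 4.72/262144 V = 18.005 µV.
V_rms = LSB/√12 = 5.20 µV.

5.20 µV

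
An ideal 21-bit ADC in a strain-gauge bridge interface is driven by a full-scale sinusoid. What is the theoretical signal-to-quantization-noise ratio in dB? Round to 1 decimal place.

For an ideal N-bit converter with full-scale sine input, SNR = 6.02 N + 1.76 dB. SNR = 6.02 × 21 + 1.76 = 126.42 + 1.76 = 128.18 dB.

128.2 dB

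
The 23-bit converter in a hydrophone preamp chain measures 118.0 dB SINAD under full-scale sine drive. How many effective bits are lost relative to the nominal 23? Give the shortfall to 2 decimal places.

3.69 bits

Effective bits = (118.0 − 1.76)/6.02 = 19.3090.
23 − 19.3090 = 3.69 bits below nominal.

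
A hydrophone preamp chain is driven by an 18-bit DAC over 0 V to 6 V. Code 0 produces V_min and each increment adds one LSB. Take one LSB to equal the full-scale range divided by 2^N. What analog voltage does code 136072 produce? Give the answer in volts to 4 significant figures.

V_FS = 6 V. LSB = 6 V / 2^18.
V_out = 0 + 136072 × (6/262144) V
      = 0 V + 3.11444 V = 3.11444 V.

3.114 V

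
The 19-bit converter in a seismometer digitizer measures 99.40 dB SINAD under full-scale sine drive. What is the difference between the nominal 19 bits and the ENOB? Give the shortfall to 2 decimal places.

2.78 bits

Effective bits = (99.40 − 1.76)/6.02 = 16.2193.
19 − 16.2193 = 2.78 bits below nominal.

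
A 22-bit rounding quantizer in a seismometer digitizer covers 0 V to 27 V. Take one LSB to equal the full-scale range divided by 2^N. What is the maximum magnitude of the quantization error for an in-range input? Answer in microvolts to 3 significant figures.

3.22 µV

Full-scale range = 27 V.
One LSB is 27 V / 4194304 = 6.4373 µV.
Worst-case error for round-to-nearest is half an LSB: 3.22 µV.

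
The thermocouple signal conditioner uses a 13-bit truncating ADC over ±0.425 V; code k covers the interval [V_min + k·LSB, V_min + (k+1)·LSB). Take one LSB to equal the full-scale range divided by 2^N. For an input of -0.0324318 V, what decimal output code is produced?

3783

Span: 0.425 V − (-0.425 V) = 0.85 V. LSB = 0.85 V / 2^13 ≈ 103.8 µV.
(V_in − V_min) × 2^13/range = (-0.0324318 − (-0.425)) × 8192/0.85 = 3783.434.
Floor → code = 3783.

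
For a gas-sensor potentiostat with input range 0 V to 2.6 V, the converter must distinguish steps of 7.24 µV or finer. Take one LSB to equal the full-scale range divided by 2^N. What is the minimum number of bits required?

19 bits

V_FS = 2.6 V.
Required number of levels: 2.6/7.24 µV = 359120; smallest N with 2^N ≥ that is 19.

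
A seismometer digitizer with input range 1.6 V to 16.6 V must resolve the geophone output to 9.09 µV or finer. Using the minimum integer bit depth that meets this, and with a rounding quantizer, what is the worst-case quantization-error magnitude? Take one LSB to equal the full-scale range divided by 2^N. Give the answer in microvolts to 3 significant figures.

3.58 µV

Full-scale range = 16.6 V − (1.6 V) = 15 V.
Required number of levels: 15/9.09 µV = 1.6502e6; smallest N with 2^N ≥ that is 21.
LSB = 15 V / 2^21 = 7.1526 µV.
Half an LSB is 3.58 µV.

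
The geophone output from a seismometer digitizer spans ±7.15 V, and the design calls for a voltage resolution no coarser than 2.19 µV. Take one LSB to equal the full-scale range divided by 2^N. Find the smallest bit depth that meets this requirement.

Span: 7.15 V − (-7.15 V) = 14.3 V.
Need 2^N ≥ 14.3 V / 2.19 µV = 6.530e6 → N_min = 23.

23 bits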